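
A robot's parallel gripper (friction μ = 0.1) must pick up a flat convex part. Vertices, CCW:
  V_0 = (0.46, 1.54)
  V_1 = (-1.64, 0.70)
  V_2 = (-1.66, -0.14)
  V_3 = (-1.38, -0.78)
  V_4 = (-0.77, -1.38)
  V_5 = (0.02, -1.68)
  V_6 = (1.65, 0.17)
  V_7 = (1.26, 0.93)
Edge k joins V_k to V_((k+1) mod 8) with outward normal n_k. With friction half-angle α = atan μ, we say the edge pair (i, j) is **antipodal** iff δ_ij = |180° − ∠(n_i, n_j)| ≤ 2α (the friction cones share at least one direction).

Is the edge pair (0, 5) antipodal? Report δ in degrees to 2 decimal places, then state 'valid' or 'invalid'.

α = atan 0.1 = 5.71°;  2α = 11.42°
edge 0: e_0 = (-2.10, -0.84);  n_0 = (-0.3714, +0.9285)
edge 5: e_5 = (+1.63, +1.85);  n_5 = (+0.7503, -0.6611)
∠(n_0, n_5) = 153.18°
δ = |180° − 153.18°| = 26.82°
26.82° > 2α = 11.42°  →  invalid

δ = 26.82°, invalid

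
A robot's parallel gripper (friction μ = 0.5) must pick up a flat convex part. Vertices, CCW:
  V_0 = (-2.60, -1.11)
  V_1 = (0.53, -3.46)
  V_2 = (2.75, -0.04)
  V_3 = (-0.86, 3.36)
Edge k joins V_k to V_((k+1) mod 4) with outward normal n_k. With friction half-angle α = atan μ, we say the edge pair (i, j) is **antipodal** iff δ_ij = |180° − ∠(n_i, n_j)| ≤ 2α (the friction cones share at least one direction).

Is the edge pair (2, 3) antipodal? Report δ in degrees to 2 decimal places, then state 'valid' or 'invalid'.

α = atan 0.5 = 26.57°;  2α = 53.13°
edge 2: e_2 = (-3.61, +3.40);  n_2 = (+0.6856, +0.7280)
edge 3: e_3 = (-1.74, -4.47);  n_3 = (-0.9319, +0.3627)
∠(n_2, n_3) = 112.02°
δ = |180° − 112.02°| = 67.98°
67.98° > 2α = 53.13°  →  invalid

δ = 67.98°, invalid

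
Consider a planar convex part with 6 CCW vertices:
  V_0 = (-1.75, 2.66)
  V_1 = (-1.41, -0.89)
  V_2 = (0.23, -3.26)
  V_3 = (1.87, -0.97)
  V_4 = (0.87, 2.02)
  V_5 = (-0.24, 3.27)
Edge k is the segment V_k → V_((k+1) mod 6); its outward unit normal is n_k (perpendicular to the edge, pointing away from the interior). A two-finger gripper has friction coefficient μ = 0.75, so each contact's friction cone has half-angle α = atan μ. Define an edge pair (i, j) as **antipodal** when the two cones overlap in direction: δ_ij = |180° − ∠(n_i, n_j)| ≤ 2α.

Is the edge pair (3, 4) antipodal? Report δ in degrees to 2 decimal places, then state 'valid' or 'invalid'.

α = atan 0.75 = 36.87°;  2α = 73.74°
edge 3: e_3 = (-1.00, +2.99);  n_3 = (+0.9484, +0.3172)
edge 4: e_4 = (-1.11, +1.25);  n_4 = (+0.7477, +0.6640)
∠(n_3, n_4) = 23.11°
δ = |180° − 23.11°| = 156.89°
156.89° > 2α = 73.74°  →  invalid

δ = 156.89°, invalid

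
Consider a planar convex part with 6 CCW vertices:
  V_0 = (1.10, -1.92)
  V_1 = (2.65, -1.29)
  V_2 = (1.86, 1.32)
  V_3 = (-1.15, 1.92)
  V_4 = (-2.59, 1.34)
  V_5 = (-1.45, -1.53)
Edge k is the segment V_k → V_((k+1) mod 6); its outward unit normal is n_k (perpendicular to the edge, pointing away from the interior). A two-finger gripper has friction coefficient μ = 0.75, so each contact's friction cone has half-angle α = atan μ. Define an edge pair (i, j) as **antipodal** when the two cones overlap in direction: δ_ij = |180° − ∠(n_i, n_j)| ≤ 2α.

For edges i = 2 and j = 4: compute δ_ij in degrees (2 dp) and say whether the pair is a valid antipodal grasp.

δ = 57.06°, valid

α = atan 0.75 = 36.87°;  2α = 73.74°
edge 2: e_2 = (-3.01, +0.60);  n_2 = (+0.1955, +0.9807)
edge 4: e_4 = (+1.14, -2.87);  n_4 = (-0.9294, -0.3692)
∠(n_2, n_4) = 122.94°
δ = |180° − 122.94°| = 57.06°
57.06° ≤ 2α = 73.74°  →  valid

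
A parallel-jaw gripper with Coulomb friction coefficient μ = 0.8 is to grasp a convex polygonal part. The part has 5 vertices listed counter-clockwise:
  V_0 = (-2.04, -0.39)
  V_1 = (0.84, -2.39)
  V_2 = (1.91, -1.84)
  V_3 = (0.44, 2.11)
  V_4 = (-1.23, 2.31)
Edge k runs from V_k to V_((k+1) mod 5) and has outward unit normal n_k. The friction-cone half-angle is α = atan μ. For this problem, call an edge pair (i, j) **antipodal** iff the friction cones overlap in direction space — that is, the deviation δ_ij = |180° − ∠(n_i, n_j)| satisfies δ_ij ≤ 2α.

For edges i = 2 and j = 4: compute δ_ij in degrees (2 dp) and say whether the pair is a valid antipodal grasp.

α = atan 0.8 = 38.66°;  2α = 77.32°
edge 2: e_2 = (-1.47, +3.95);  n_2 = (+0.9372, +0.3488)
edge 4: e_4 = (-0.81, -2.70);  n_4 = (-0.9578, +0.2873)
∠(n_2, n_4) = 142.89°
δ = |180° − 142.89°| = 37.11°
37.11° ≤ 2α = 77.32°  →  valid

δ = 37.11°, valid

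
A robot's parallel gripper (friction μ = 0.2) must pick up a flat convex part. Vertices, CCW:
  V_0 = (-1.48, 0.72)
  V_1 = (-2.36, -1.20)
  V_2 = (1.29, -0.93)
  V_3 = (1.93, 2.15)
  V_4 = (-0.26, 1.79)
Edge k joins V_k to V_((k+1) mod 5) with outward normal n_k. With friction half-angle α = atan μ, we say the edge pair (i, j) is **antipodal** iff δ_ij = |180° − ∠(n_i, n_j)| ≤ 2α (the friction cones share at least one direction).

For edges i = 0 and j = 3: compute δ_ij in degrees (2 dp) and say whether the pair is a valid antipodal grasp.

δ = 123.96°, invalid

α = atan 0.2 = 11.31°;  2α = 22.62°
edge 0: e_0 = (-0.88, -1.92);  n_0 = (-0.9091, +0.4167)
edge 3: e_3 = (-2.19, -0.36);  n_3 = (-0.1622, +0.9868)
∠(n_0, n_3) = 56.04°
δ = |180° − 56.04°| = 123.96°
123.96° > 2α = 22.62°  →  invalid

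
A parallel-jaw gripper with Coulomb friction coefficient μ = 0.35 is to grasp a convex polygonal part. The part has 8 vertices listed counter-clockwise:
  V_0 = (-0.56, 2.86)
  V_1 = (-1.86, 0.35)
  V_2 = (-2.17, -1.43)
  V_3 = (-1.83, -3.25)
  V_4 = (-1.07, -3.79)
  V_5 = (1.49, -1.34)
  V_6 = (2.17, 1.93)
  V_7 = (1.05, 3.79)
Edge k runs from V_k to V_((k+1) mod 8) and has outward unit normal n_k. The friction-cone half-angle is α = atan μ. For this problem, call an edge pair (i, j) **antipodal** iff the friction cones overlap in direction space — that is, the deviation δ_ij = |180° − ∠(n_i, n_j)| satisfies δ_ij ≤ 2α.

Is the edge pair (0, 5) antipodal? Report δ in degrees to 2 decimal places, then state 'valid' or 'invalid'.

δ = 15.63°, valid

α = atan 0.35 = 19.29°;  2α = 38.58°
edge 0: e_0 = (-1.30, -2.51);  n_0 = (-0.8880, +0.4599)
edge 5: e_5 = (+0.68, +3.27);  n_5 = (+0.9791, -0.2036)
∠(n_0, n_5) = 164.37°
δ = |180° − 164.37°| = 15.63°
15.63° ≤ 2α = 38.58°  →  valid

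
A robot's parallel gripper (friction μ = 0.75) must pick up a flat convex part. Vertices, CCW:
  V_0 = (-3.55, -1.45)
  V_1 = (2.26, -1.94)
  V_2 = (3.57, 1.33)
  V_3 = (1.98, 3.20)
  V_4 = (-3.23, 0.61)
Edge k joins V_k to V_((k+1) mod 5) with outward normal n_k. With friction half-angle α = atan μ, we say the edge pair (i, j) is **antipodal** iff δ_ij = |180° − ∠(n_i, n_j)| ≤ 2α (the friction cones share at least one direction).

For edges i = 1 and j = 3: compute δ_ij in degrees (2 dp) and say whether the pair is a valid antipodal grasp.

δ = 41.74°, valid

α = atan 0.75 = 36.87°;  2α = 73.74°
edge 1: e_1 = (+1.31, +3.27);  n_1 = (+0.9283, -0.3719)
edge 3: e_3 = (-5.21, -2.59);  n_3 = (-0.4451, +0.8955)
∠(n_1, n_3) = 138.26°
δ = |180° − 138.26°| = 41.74°
41.74° ≤ 2α = 73.74°  →  valid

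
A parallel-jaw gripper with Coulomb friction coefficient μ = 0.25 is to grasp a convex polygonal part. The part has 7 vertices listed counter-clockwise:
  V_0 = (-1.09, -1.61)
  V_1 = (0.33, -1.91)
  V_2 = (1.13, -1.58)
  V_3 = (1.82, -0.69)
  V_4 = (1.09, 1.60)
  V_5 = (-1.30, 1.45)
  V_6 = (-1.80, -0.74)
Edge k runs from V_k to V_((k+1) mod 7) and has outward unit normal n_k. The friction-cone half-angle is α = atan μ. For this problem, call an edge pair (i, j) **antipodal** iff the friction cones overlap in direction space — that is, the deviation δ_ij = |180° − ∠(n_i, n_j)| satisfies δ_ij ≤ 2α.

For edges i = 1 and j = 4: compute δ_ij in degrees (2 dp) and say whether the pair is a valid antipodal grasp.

δ = 18.82°, valid

α = atan 0.25 = 14.04°;  2α = 28.07°
edge 1: e_1 = (+0.80, +0.33);  n_1 = (+0.3813, -0.9244)
edge 4: e_4 = (-2.39, -0.15);  n_4 = (-0.0626, +0.9980)
∠(n_1, n_4) = 161.18°
δ = |180° − 161.18°| = 18.82°
18.82° ≤ 2α = 28.07°  →  valid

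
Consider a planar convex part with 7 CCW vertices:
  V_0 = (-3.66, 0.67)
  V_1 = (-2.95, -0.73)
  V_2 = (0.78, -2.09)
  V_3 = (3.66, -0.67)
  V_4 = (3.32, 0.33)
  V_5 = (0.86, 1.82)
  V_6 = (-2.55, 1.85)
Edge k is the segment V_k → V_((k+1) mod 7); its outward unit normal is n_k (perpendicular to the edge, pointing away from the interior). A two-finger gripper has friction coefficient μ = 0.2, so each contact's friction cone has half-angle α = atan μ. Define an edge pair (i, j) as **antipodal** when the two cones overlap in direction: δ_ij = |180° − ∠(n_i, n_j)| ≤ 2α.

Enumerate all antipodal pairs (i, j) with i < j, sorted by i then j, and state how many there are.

count = 4; pairs: (0,3), (1,4), (1,5), (2,6)

α = atan 0.2 = 11.31°;  2α = 22.62°
n_0 = (-0.8919, -0.4523)
n_1 = (-0.3426, -0.9395)
n_2 = (+0.4422, -0.8969)
n_3 = (+0.9468, +0.3219)
n_4 = (+0.5181, +0.8553)
n_5 = (+0.0088, +1.0000)
n_6 = (-0.7284, +0.6852)
  (0,1): δ = 136.92°  ·
  (0,2): δ = 90.65°  ·
  (0,3): δ = 8.11°  ✓
  (0,4): δ = 31.91°  ·
  (0,5): δ = 62.60°  ·
  (0,6): δ = 109.86°  ·
  (1,2): δ = 133.72°  ·
  (1,3): δ = 51.19°  ·
  (1,4): δ = 11.17°  ✓
  (1,5): δ = 19.53°  ✓
  (1,6): δ = 66.78°  ·
  (2,3): δ = 97.47°  ·
  (2,4): δ = 57.45°  ·
  (2,5): δ = 26.75°  ·
  (2,6): δ = 20.50°  ✓
  (3,4): δ = 139.98°  ·
  (3,5): δ = 109.28°  ·
  (3,6): δ = 62.03°  ·
  (4,5): δ = 149.30°  ·
  (4,6): δ = 102.05°  ·
  (5,6): δ = 132.75°  ·
antipodal pairs: 4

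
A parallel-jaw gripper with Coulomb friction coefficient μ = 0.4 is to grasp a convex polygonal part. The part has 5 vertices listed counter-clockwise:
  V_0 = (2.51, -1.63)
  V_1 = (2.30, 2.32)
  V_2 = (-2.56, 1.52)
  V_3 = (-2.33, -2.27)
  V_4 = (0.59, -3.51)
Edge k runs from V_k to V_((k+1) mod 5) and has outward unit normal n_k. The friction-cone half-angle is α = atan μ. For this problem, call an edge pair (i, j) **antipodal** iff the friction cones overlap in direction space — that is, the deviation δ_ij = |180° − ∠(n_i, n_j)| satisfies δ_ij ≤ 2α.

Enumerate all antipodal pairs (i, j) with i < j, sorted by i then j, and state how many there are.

count = 3; pairs: (0,2), (1,3), (1,4)

α = atan 0.4 = 21.80°;  2α = 43.60°
n_0 = (+0.9986, +0.0531)
n_1 = (-0.1624, +0.9867)
n_2 = (-0.9982, -0.0606)
n_3 = (-0.3909, -0.9204)
n_4 = (+0.6996, -0.7145)
  (0,1): δ = 83.70°  ·
  (0,2): δ = 0.43°  ✓
  (0,3): δ = 63.95°  ·
  (0,4): δ = 131.35°  ·
  (1,2): δ = 95.87°  ·
  (1,3): δ = 32.36°  ✓
  (1,4): δ = 35.05°  ✓
  (2,3): δ = 116.48°  ·
  (2,4): δ = 49.08°  ·
  (3,4): δ = 112.59°  ·
antipodal pairs: 3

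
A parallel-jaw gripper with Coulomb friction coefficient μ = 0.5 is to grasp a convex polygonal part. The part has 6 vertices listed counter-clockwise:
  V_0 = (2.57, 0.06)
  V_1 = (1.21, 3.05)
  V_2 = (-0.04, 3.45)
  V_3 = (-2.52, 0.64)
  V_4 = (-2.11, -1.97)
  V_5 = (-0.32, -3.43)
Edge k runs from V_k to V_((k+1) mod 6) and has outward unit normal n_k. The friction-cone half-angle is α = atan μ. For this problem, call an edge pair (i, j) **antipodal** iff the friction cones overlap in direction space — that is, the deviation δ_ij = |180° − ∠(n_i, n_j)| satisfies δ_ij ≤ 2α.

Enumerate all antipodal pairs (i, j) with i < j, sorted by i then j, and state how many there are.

count = 5; pairs: (0,3), (0,4), (1,4), (2,5), (3,5)

α = atan 0.5 = 26.57°;  2α = 53.13°
n_0 = (+0.9103, +0.4140)
n_1 = (+0.3048, +0.9524)
n_2 = (-0.7498, +0.6617)
n_3 = (-0.9879, -0.1552)
n_4 = (-0.6321, -0.7749)
n_5 = (+0.7702, -0.6378)
  (0,1): δ = 132.20°  ·
  (0,2): δ = 65.89°  ·
  (0,3): δ = 15.53°  ✓
  (0,4): δ = 26.34°  ✓
  (0,5): δ = 115.91°  ·
  (1,2): δ = 113.69°  ·
  (1,3): δ = 63.33°  ·
  (1,4): δ = 21.46°  ✓
  (1,5): δ = 68.12°  ·
  (2,3): δ = 129.64°  ·
  (2,4): δ = 87.77°  ·
  (2,5): δ = 1.80°  ✓
  (3,4): δ = 138.13°  ·
  (3,5): δ = 48.56°  ✓
  (4,5): δ = 90.43°  ·
antipodal pairs: 5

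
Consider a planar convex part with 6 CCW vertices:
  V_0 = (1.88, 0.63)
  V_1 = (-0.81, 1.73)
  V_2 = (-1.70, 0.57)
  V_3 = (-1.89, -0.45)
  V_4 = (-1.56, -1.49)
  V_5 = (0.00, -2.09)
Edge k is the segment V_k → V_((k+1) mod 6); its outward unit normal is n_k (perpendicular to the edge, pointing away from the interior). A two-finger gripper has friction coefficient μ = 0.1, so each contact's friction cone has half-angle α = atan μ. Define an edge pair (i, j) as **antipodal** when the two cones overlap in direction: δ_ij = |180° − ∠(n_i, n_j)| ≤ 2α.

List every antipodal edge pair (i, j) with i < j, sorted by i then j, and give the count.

α = atan 0.1 = 5.71°;  2α = 11.42°
n_0 = (+0.3785, +0.9256)
n_1 = (-0.7934, +0.6087)
n_2 = (-0.9831, +0.1831)
n_3 = (-0.9532, -0.3024)
n_4 = (-0.3590, -0.9333)
n_5 = (+0.8226, -0.5686)
  (0,1): δ = 105.26°  ·
  (0,2): δ = 78.31°  ·
  (0,3): δ = 50.15°  ·
  (0,4): δ = 1.20°  ✓
  (0,5): δ = 77.59°  ·
  (1,2): δ = 153.05°  ·
  (1,3): δ = 124.90°  ·
  (1,4): δ = 73.54°  ·
  (1,5): δ = 2.85°  ✓
  (2,3): δ = 151.84°  ·
  (2,4): δ = 100.49°  ·
  (2,5): δ = 24.10°  ·
  (3,4): δ = 128.64°  ·
  (3,5): δ = 52.26°  ·
  (4,5): δ = 103.61°  ·
antipodal pairs: 2

count = 2; pairs: (0,4), (1,5)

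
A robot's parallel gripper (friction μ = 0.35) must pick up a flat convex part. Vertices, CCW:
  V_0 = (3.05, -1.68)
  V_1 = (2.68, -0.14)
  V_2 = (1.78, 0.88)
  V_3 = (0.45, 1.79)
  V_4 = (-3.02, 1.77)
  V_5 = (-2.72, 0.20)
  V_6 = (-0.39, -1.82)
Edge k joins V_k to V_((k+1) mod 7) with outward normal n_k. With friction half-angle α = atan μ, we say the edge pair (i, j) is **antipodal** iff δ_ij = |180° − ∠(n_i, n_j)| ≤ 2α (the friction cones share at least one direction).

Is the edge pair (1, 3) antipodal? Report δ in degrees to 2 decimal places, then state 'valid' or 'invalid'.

α = atan 0.35 = 19.29°;  2α = 38.58°
edge 1: e_1 = (-0.90, +1.02);  n_1 = (+0.7498, +0.6616)
edge 3: e_3 = (-3.47, -0.02);  n_3 = (-0.0058, +1.0000)
∠(n_1, n_3) = 48.91°
δ = |180° − 48.91°| = 131.09°
131.09° > 2α = 38.58°  →  invalid

δ = 131.09°, invalid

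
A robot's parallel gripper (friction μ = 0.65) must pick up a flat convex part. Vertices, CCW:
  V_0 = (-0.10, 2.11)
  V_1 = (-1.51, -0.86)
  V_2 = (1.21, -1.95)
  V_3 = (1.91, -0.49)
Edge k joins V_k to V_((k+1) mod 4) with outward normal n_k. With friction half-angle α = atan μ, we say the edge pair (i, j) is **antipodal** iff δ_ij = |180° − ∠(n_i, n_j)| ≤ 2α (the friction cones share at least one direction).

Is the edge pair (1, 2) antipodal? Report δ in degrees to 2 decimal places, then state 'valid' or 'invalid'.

α = atan 0.65 = 33.02°;  2α = 66.05°
edge 1: e_1 = (+2.72, -1.09);  n_1 = (-0.3720, -0.9282)
edge 2: e_2 = (+0.70, +1.46);  n_2 = (+0.9017, -0.4323)
∠(n_1, n_2) = 86.22°
δ = |180° − 86.22°| = 93.78°
93.78° > 2α = 66.05°  →  invalid

δ = 93.78°, invalid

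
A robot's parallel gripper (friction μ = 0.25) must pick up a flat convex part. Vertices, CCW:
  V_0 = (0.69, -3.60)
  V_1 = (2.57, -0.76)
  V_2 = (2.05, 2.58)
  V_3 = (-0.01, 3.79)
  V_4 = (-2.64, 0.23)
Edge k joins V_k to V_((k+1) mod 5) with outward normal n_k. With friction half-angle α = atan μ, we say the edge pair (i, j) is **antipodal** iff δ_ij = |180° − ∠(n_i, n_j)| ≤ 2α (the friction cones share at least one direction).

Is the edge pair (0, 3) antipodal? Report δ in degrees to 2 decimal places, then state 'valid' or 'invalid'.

α = atan 0.25 = 14.04°;  2α = 28.07°
edge 0: e_0 = (+1.88, +2.84);  n_0 = (+0.8339, -0.5520)
edge 3: e_3 = (-2.63, -3.56);  n_3 = (-0.8043, +0.5942)
∠(n_0, n_3) = 177.05°
δ = |180° − 177.05°| = 2.95°
2.95° ≤ 2α = 28.07°  →  valid

δ = 2.95°, valid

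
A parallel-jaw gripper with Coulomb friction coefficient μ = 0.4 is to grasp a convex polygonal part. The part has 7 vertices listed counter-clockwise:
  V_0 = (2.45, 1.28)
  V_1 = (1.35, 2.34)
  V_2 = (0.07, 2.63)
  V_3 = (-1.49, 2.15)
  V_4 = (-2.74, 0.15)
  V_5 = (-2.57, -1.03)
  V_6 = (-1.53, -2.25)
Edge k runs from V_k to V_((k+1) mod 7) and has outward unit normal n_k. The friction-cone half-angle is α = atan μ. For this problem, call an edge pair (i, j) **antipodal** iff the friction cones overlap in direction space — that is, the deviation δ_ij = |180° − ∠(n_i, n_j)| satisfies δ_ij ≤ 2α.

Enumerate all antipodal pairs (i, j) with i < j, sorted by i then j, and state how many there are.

α = atan 0.4 = 21.80°;  2α = 43.60°
n_0 = (+0.6939, +0.7201)
n_1 = (+0.2210, +0.9753)
n_2 = (-0.2941, +0.9558)
n_3 = (-0.8480, +0.5300)
n_4 = (-0.9898, -0.1426)
n_5 = (-0.7610, -0.6487)
n_6 = (+0.6635, -0.7481)
  (0,1): δ = 148.83°  ·
  (0,2): δ = 118.96°  ·
  (0,3): δ = 78.07°  ·
  (0,4): δ = 37.86°  ✓
  (0,5): δ = 5.61°  ✓
  (0,6): δ = 85.51°  ·
  (1,2): δ = 150.13°  ·
  (1,3): δ = 109.24°  ·
  (1,4): δ = 69.04°  ·
  (1,5): δ = 36.79°  ✓
  (1,6): δ = 54.34°  ·
  (2,3): δ = 139.11°  ·
  (2,4): δ = 98.90°  ·
  (2,5): δ = 66.66°  ·
  (2,6): δ = 24.47°  ✓
  (3,4): δ = 139.80°  ·
  (3,5): δ = 107.55°  ·
  (3,6): δ = 16.42°  ✓
  (4,5): δ = 147.75°  ·
  (4,6): δ = 56.63°  ·
  (5,6): δ = 88.88°  ·
antipodal pairs: 5

count = 5; pairs: (0,4), (0,5), (1,5), (2,6), (3,6)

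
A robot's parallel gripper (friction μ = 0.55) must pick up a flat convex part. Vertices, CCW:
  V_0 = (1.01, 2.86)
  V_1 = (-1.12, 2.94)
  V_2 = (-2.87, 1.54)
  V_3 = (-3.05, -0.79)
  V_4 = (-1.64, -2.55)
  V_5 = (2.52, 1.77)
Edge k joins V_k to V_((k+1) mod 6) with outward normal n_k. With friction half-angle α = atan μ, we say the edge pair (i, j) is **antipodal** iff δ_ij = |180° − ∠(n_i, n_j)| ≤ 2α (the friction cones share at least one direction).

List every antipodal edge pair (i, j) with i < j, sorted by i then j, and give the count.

count = 5; pairs: (0,3), (0,4), (1,4), (2,4), (3,5)

α = atan 0.55 = 28.81°;  2α = 57.62°
n_0 = (+0.0375, +0.9993)
n_1 = (-0.6247, +0.7809)
n_2 = (-0.9970, +0.0770)
n_3 = (-0.7804, -0.6252)
n_4 = (+0.7203, -0.6936)
n_5 = (+0.5853, +0.8108)
  (0,1): δ = 139.19°  ·
  (0,2): δ = 92.27°  ·
  (0,3): δ = 49.15°  ✓
  (0,4): δ = 48.23°  ✓
  (0,5): δ = 146.33°  ·
  (1,2): δ = 133.08°  ·
  (1,3): δ = 89.96°  ·
  (1,4): δ = 7.42°  ✓
  (1,5): δ = 105.52°  ·
  (2,3): δ = 136.88°  ·
  (2,4): δ = 39.50°  ✓
  (2,5): δ = 58.59°  ·
  (3,4): δ = 82.62°  ·
  (3,5): δ = 15.48°  ✓
  (4,5): δ = 81.90°  ·
antipodal pairs: 5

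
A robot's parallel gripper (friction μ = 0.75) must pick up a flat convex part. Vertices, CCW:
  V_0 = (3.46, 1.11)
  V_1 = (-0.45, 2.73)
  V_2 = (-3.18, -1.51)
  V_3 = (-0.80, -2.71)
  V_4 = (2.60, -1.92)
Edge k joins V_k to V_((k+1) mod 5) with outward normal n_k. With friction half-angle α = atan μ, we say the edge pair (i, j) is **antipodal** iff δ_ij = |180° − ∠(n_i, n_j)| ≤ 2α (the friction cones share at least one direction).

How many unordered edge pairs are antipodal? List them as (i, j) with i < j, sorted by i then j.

count = 4; pairs: (0,2), (0,3), (1,3), (1,4)

α = atan 0.75 = 36.87°;  2α = 73.74°
n_0 = (+0.3828, +0.9238)
n_1 = (-0.8408, +0.5414)
n_2 = (-0.4502, -0.8929)
n_3 = (+0.2263, -0.9741)
n_4 = (+0.9620, -0.2730)
  (0,1): δ = 100.27°  ·
  (0,2): δ = 4.25°  ✓
  (0,3): δ = 35.59°  ✓
  (0,4): δ = 96.66°  ·
  (1,2): δ = 83.98°  ·
  (1,3): δ = 44.14°  ✓
  (1,4): δ = 16.93°  ✓
  (2,3): δ = 140.16°  ·
  (2,4): δ = 79.09°  ·
  (3,4): δ = 118.93°  ·
antipodal pairs: 4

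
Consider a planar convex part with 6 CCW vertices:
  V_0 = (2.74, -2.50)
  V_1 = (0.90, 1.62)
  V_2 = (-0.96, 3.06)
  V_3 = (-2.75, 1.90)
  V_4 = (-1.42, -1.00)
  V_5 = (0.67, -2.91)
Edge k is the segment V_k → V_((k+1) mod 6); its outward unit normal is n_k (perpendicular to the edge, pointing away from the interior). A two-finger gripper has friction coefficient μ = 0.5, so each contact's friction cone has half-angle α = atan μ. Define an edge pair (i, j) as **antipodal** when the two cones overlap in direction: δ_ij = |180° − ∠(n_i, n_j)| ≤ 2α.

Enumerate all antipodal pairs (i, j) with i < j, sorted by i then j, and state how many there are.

count = 6; pairs: (0,3), (0,4), (1,3), (1,4), (1,5), (2,5)

α = atan 0.5 = 26.57°;  2α = 53.13°
n_0 = (+0.9131, +0.4078)
n_1 = (+0.6122, +0.7907)
n_2 = (-0.5438, +0.8392)
n_3 = (-0.9090, -0.4169)
n_4 = (-0.6746, -0.7382)
n_5 = (+0.1943, -0.9809)
  (0,1): δ = 151.81°  ·
  (0,2): δ = 81.12°  ·
  (0,3): δ = 0.57°  ✓
  (0,4): δ = 23.51°  ✓
  (0,5): δ = 77.14°  ·
  (1,2): δ = 109.31°  ·
  (1,3): δ = 27.62°  ✓
  (1,4): δ = 4.68°  ✓
  (1,5): δ = 48.95°  ✓
  (2,3): δ = 98.31°  ·
  (2,4): δ = 75.37°  ·
  (2,5): δ = 21.74°  ✓
  (3,4): δ = 157.06°  ·
  (3,5): δ = 103.43°  ·
  (4,5): δ = 126.37°  ·
antipodal pairs: 6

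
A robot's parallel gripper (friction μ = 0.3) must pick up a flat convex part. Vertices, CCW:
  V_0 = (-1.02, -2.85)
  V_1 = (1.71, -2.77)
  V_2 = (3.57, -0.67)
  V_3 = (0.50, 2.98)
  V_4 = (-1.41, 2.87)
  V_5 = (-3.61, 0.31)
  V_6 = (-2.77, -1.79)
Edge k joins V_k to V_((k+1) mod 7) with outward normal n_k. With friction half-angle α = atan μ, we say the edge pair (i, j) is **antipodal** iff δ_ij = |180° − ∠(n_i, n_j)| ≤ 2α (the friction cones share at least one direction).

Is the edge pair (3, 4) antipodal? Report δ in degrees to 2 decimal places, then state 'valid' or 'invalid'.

α = atan 0.3 = 16.70°;  2α = 33.40°
edge 3: e_3 = (-1.91, -0.11);  n_3 = (-0.0575, +0.9983)
edge 4: e_4 = (-2.20, -2.56);  n_4 = (-0.7584, +0.6518)
∠(n_3, n_4) = 46.03°
δ = |180° − 46.03°| = 133.97°
133.97° > 2α = 33.40°  →  invalid

δ = 133.97°, invalid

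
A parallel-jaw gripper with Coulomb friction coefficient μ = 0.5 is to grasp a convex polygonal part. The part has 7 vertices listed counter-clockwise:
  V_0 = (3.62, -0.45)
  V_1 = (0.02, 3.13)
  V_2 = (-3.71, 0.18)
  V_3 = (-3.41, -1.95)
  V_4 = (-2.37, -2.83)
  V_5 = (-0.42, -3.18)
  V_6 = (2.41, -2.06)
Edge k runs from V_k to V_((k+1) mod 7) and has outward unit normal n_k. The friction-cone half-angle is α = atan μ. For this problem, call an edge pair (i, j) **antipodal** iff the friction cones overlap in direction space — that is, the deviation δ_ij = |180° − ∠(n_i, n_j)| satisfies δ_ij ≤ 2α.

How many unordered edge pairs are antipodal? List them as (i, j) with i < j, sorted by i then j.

count = 7; pairs: (0,2), (0,3), (0,4), (1,4), (1,5), (1,6), (2,6)

α = atan 0.5 = 26.57°;  2α = 53.13°
n_0 = (+0.7051, +0.7091)
n_1 = (-0.6203, +0.7843)
n_2 = (-0.9902, -0.1395)
n_3 = (-0.6459, -0.7634)
n_4 = (-0.1767, -0.9843)
n_5 = (+0.3680, -0.9298)
n_6 = (+0.7994, -0.6008)
  (0,1): δ = 96.82°  ·
  (0,2): δ = 37.14°  ✓
  (0,3): δ = 4.60°  ✓
  (0,4): δ = 34.66°  ✓
  (0,5): δ = 66.43°  ·
  (0,6): δ = 97.91°  ·
  (1,2): δ = 120.32°  ·
  (1,3): δ = 78.58°  ·
  (1,4): δ = 48.52°  ✓
  (1,5): δ = 16.75°  ✓
  (1,6): δ = 14.73°  ✓
  (2,3): δ = 138.25°  ·
  (2,4): δ = 108.19°  ·
  (2,5): δ = 76.43°  ·
  (2,6): δ = 44.94°  ✓
  (3,4): δ = 149.94°  ·
  (3,5): δ = 118.17°  ·
  (3,6): δ = 86.69°  ·
  (4,5): δ = 148.23°  ·
  (4,6): δ = 116.75°  ·
  (5,6): δ = 148.52°  ·
antipodal pairs: 7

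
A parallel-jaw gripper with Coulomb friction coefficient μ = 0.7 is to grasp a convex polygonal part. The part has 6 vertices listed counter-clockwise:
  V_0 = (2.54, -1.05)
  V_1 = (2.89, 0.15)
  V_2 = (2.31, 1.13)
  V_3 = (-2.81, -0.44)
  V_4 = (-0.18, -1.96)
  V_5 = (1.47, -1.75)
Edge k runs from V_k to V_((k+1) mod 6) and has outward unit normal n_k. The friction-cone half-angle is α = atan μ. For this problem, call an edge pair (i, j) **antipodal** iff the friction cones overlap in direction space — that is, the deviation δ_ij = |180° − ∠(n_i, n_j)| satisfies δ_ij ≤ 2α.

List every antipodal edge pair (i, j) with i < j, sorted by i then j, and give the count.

count = 6; pairs: (0,2), (1,3), (1,4), (2,3), (2,4), (2,5)

α = atan 0.7 = 34.99°;  2α = 69.98°
n_0 = (+0.9600, -0.2800)
n_1 = (+0.8606, +0.5093)
n_2 = (-0.2932, +0.9561)
n_3 = (-0.5004, -0.8658)
n_4 = (+0.1263, -0.9920)
n_5 = (+0.5475, -0.8368)
  (0,1): δ = 133.12°  ·
  (0,2): δ = 56.69°  ✓
  (0,3): δ = 76.23°  ·
  (0,4): δ = 113.51°  ·
  (0,5): δ = 139.45°  ·
  (1,2): δ = 103.57°  ·
  (1,3): δ = 29.36°  ✓
  (1,4): δ = 66.63°  ✓
  (1,5): δ = 92.57°  ·
  (2,3): δ = 47.07°  ✓
  (2,4): δ = 9.79°  ✓
  (2,5): δ = 16.15°  ✓
  (3,4): δ = 142.72°  ·
  (3,5): δ = 116.78°  ·
  (4,5): δ = 154.06°  ·
antipodal pairs: 6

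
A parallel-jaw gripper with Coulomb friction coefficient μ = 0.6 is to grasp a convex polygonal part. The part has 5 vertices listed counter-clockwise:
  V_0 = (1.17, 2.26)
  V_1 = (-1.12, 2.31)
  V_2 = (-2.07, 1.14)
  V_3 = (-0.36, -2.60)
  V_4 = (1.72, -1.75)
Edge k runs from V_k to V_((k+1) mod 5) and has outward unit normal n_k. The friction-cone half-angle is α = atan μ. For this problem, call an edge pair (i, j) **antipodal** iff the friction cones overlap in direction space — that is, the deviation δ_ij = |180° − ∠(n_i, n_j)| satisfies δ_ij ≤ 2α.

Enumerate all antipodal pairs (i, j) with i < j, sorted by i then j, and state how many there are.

α = atan 0.6 = 30.96°;  2α = 61.93°
n_0 = (+0.0218, +0.9998)
n_1 = (-0.7763, +0.6303)
n_2 = (-0.9094, -0.4158)
n_3 = (+0.3783, -0.9257)
n_4 = (+0.9907, +0.1359)
  (0,1): δ = 127.82°  ·
  (0,2): δ = 64.18°  ·
  (0,3): δ = 23.48°  ✓
  (0,4): δ = 99.06°  ·
  (1,2): δ = 116.35°  ·
  (1,3): δ = 28.70°  ✓
  (1,4): δ = 46.89°  ✓
  (2,3): δ = 92.34°  ·
  (2,4): δ = 16.76°  ✓
  (3,4): δ = 104.42°  ·
antipodal pairs: 4

count = 4; pairs: (0,3), (1,3), (1,4), (2,4)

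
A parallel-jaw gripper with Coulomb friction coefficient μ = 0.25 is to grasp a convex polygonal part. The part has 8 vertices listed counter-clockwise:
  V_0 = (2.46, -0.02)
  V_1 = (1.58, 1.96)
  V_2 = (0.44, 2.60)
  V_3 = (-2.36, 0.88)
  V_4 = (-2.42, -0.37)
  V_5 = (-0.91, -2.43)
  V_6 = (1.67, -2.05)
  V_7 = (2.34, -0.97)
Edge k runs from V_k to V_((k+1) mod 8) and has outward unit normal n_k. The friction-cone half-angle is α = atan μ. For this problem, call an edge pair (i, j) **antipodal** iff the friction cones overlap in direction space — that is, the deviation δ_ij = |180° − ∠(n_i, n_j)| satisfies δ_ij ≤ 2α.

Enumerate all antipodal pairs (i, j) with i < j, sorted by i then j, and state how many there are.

count = 6; pairs: (0,3), (0,4), (1,4), (2,5), (2,6), (3,7)

α = atan 0.25 = 14.04°;  2α = 28.07°
n_0 = (+0.9138, +0.4061)
n_1 = (+0.4895, +0.8720)
n_2 = (-0.5234, +0.8521)
n_3 = (-0.9988, +0.0479)
n_4 = (-0.8065, -0.5912)
n_5 = (+0.1457, -0.9893)
n_6 = (+0.8498, -0.5272)
n_7 = (+0.9921, -0.1253)
  (0,1): δ = 143.27°  ·
  (0,2): δ = 82.40°  ·
  (0,3): δ = 26.71°  ✓
  (0,4): δ = 12.28°  ✓
  (0,5): δ = 74.42°  ·
  (0,6): δ = 124.22°  ·
  (0,7): δ = 148.84°  ·
  (1,2): δ = 119.13°  ·
  (1,3): δ = 63.44°  ·
  (1,4): δ = 24.45°  ✓
  (1,5): δ = 37.69°  ·
  (1,6): δ = 87.50°  ·
  (1,7): δ = 112.11°  ·
  (2,3): δ = 124.31°  ·
  (2,4): δ = 85.32°  ·
  (2,5): δ = 23.18°  ✓
  (2,6): δ = 26.62°  ✓
  (2,7): δ = 51.24°  ·
  (3,4): δ = 141.01°  ·
  (3,5): δ = 78.87°  ·
  (3,6): δ = 29.07°  ·
  (3,7): δ = 4.45°  ✓
  (4,5): δ = 117.86°  ·
  (4,6): δ = 68.06°  ·
  (4,7): δ = 43.44°  ·
  (5,6): δ = 130.19°  ·
  (5,7): δ = 105.58°  ·
  (6,7): δ = 155.38°  ·
antipodal pairs: 6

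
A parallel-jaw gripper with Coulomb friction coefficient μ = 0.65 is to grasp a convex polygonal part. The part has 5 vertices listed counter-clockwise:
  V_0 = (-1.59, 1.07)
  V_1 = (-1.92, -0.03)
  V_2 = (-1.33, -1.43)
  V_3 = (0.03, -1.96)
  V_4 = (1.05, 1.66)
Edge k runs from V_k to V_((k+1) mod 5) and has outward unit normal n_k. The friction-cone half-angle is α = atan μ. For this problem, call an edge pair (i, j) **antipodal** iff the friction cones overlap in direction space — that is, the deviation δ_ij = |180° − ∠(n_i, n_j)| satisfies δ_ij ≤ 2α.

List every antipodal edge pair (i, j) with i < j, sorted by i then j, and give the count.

α = atan 0.65 = 33.02°;  2α = 66.05°
n_0 = (-0.9578, +0.2873)
n_1 = (-0.9215, -0.3884)
n_2 = (-0.3631, -0.9317)
n_3 = (+0.9625, -0.2712)
n_4 = (-0.2181, +0.9759)
  (0,1): δ = 140.45°  ·
  (0,2): δ = 94.59°  ·
  (0,3): δ = 0.96°  ✓
  (0,4): δ = 119.30°  ·
  (1,2): δ = 134.14°  ·
  (1,3): δ = 38.59°  ✓
  (1,4): δ = 79.75°  ·
  (2,3): δ = 84.44°  ·
  (2,4): δ = 33.89°  ✓
  (3,4): δ = 61.67°  ✓
antipodal pairs: 4

count = 4; pairs: (0,3), (1,3), (2,4), (3,4)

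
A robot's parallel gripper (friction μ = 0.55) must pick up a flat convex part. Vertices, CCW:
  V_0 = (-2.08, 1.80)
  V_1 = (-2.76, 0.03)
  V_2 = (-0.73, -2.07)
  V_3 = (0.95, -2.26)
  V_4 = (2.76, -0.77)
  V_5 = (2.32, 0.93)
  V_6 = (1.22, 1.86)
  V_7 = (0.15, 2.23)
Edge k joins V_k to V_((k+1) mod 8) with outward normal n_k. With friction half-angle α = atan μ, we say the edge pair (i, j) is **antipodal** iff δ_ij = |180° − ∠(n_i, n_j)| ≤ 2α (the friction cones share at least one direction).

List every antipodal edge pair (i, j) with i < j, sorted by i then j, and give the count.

α = atan 0.55 = 28.81°;  2α = 57.62°
n_0 = (-0.9335, +0.3586)
n_1 = (-0.7190, -0.6950)
n_2 = (-0.1124, -0.9937)
n_3 = (+0.6356, -0.7721)
n_4 = (+0.9681, +0.2506)
n_5 = (+0.6456, +0.7636)
n_6 = (+0.3268, +0.9451)
n_7 = (-0.1893, +0.9819)
  (0,1): δ = 114.96°  ·
  (0,2): δ = 75.44°  ·
  (0,3): δ = 29.52°  ✓
  (0,4): δ = 35.53°  ✓
  (0,5): δ = 70.80°  ·
  (0,6): δ = 91.94°  ·
  (0,7): δ = 121.93°  ·
  (1,2): δ = 140.48°  ·
  (1,3): δ = 94.57°  ·
  (1,4): δ = 29.52°  ✓
  (1,5): δ = 5.76°  ✓
  (1,6): δ = 26.90°  ✓
  (1,7): δ = 56.89°  ✓
  (2,3): δ = 134.09°  ·
  (2,4): δ = 69.04°  ·
  (2,5): δ = 33.76°  ✓
  (2,6): δ = 12.62°  ✓
  (2,7): δ = 17.37°  ✓
  (3,4): δ = 114.95°  ·
  (3,5): δ = 79.67°  ·
  (3,6): δ = 58.54°  ·
  (3,7): δ = 28.55°  ✓
  (4,5): δ = 144.72°  ·
  (4,6): δ = 123.59°  ·
  (4,7): δ = 93.60°  ·
  (5,6): δ = 158.86°  ·
  (5,7): δ = 128.87°  ·
  (6,7): δ = 150.01°  ·
antipodal pairs: 10

count = 10; pairs: (0,3), (0,4), (1,4), (1,5), (1,6), (1,7), (2,5), (2,6), (2,7), (3,7)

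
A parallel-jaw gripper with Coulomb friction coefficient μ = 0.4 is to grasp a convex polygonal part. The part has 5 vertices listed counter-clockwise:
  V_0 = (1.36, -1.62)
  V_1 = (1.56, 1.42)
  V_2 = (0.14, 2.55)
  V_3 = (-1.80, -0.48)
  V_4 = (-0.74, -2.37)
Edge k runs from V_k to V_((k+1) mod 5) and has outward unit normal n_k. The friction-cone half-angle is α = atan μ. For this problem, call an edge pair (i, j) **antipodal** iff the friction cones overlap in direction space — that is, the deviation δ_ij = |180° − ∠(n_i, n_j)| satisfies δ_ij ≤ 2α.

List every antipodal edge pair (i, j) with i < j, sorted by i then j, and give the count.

count = 4; pairs: (0,2), (0,3), (1,3), (2,4)

α = atan 0.4 = 21.80°;  2α = 43.60°
n_0 = (+0.9978, -0.0656)
n_1 = (+0.6227, +0.7825)
n_2 = (-0.8422, +0.5392)
n_3 = (-0.8722, -0.4892)
n_4 = (+0.3363, -0.9417)
  (0,1): δ = 124.75°  ·
  (0,2): δ = 28.87°  ✓
  (0,3): δ = 33.05°  ✓
  (0,4): δ = 113.42°  ·
  (1,2): δ = 84.12°  ·
  (1,3): δ = 22.20°  ✓
  (1,4): δ = 58.17°  ·
  (2,3): δ = 118.08°  ·
  (2,4): δ = 37.72°  ✓
  (3,4): δ = 99.63°  ·
antipodal pairs: 4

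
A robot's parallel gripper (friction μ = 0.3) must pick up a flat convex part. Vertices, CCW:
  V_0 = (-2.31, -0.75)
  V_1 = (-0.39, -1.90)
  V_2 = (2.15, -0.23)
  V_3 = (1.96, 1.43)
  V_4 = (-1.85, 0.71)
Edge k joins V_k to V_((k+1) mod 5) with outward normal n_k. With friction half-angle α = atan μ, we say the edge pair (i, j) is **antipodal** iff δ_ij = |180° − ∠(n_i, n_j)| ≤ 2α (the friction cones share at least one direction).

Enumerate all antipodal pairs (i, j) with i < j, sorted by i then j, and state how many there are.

α = atan 0.3 = 16.70°;  2α = 33.40°
n_0 = (-0.5138, -0.8579)
n_1 = (+0.5494, -0.8356)
n_2 = (+0.9935, +0.1137)
n_3 = (-0.1857, +0.9826)
n_4 = (-0.9538, +0.3005)
  (0,1): δ = 115.76°  ·
  (0,2): δ = 52.55°  ·
  (0,3): δ = 41.62°  ·
  (0,4): δ = 103.43°  ·
  (1,2): δ = 116.79°  ·
  (1,3): δ = 22.62°  ✓
  (1,4): δ = 39.19°  ·
  (2,3): δ = 85.83°  ·
  (2,4): δ = 24.02°  ✓
  (3,4): δ = 118.19°  ·
antipodal pairs: 2

count = 2; pairs: (1,3), (2,4)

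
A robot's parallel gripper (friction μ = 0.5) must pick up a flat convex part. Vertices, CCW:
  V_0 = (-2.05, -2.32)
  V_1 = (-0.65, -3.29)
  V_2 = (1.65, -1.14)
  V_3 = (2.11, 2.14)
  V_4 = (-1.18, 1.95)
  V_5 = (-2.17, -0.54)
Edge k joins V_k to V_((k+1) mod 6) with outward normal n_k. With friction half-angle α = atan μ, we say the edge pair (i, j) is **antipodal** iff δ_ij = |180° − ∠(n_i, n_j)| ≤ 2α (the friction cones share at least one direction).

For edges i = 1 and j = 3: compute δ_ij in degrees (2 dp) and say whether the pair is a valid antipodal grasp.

δ = 39.76°, valid

α = atan 0.5 = 26.57°;  2α = 53.13°
edge 1: e_1 = (+2.30, +2.15);  n_1 = (+0.6829, -0.7305)
edge 3: e_3 = (-3.29, -0.19);  n_3 = (-0.0577, +0.9983)
∠(n_1, n_3) = 140.24°
δ = |180° − 140.24°| = 39.76°
39.76° ≤ 2α = 53.13°  →  valid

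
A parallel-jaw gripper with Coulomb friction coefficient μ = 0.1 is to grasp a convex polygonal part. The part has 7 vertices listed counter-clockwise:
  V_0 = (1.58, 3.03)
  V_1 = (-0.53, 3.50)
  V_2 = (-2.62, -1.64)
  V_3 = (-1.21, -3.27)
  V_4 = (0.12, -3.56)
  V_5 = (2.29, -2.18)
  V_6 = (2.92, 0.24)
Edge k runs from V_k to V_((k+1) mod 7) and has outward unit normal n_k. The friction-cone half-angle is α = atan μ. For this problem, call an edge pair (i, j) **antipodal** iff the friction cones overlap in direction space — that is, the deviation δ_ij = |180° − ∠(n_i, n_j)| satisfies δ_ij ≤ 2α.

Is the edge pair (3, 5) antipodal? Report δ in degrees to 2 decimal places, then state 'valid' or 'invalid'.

δ = 92.29°, invalid

α = atan 0.1 = 5.71°;  2α = 11.42°
edge 3: e_3 = (+1.33, -0.29);  n_3 = (-0.2130, -0.9770)
edge 5: e_5 = (+0.63, +2.42);  n_5 = (+0.9677, -0.2519)
∠(n_3, n_5) = 87.71°
δ = |180° − 87.71°| = 92.29°
92.29° > 2α = 11.42°  →  invalid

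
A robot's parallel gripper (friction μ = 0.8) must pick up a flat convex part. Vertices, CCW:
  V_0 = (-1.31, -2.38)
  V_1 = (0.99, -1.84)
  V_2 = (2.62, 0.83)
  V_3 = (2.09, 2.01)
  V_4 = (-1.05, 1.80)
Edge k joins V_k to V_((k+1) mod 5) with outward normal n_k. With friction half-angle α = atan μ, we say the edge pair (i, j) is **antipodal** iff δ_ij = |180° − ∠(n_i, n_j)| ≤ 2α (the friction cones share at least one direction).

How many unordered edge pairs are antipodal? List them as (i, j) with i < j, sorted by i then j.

α = atan 0.8 = 38.66°;  2α = 77.32°
n_0 = (+0.2286, -0.9735)
n_1 = (+0.8535, -0.5211)
n_2 = (+0.9122, +0.4097)
n_3 = (-0.0667, +0.9978)
n_4 = (-0.9981, +0.0621)
  (0,1): δ = 134.62°  ·
  (0,2): δ = 79.03°  ·
  (0,3): δ = 9.39°  ✓
  (0,4): δ = 73.23°  ✓
  (1,2): δ = 124.41°  ·
  (1,3): δ = 54.77°  ✓
  (1,4): δ = 27.84°  ✓
  (2,3): δ = 110.36°  ·
  (2,4): δ = 27.75°  ✓
  (3,4): δ = 97.39°  ·
antipodal pairs: 5

count = 5; pairs: (0,3), (0,4), (1,3), (1,4), (2,4)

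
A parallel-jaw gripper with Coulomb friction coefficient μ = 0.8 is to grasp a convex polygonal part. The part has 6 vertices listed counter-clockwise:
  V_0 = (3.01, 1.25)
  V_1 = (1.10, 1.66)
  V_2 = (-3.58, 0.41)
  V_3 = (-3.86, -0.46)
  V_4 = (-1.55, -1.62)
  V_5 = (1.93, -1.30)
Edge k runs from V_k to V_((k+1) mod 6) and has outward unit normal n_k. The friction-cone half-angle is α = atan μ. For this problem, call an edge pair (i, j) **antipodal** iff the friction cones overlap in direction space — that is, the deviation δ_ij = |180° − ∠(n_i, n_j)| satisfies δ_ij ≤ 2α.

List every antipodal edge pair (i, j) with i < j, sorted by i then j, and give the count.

count = 7; pairs: (0,3), (0,4), (1,3), (1,4), (1,5), (2,4), (2,5)

α = atan 0.8 = 38.66°;  2α = 77.32°
n_0 = (+0.2099, +0.9777)
n_1 = (-0.2580, +0.9661)
n_2 = (-0.9519, +0.3064)
n_3 = (-0.4488, -0.8937)
n_4 = (+0.0916, -0.9958)
n_5 = (+0.9208, -0.3900)
  (0,1): δ = 152.93°  ·
  (0,2): δ = 95.72°  ·
  (0,3): δ = 14.55°  ✓
  (0,4): δ = 17.37°  ✓
  (0,5): δ = 79.16°  ·
  (1,2): δ = 122.79°  ·
  (1,3): δ = 41.62°  ✓
  (1,4): δ = 9.70°  ✓
  (1,5): δ = 52.09°  ✓
  (2,3): δ = 98.82°  ·
  (2,4): δ = 66.91°  ✓
  (2,5): δ = 5.11°  ✓
  (3,4): δ = 148.08°  ·
  (3,5): δ = 86.29°  ·
  (4,5): δ = 118.21°  ·
antipodal pairs: 7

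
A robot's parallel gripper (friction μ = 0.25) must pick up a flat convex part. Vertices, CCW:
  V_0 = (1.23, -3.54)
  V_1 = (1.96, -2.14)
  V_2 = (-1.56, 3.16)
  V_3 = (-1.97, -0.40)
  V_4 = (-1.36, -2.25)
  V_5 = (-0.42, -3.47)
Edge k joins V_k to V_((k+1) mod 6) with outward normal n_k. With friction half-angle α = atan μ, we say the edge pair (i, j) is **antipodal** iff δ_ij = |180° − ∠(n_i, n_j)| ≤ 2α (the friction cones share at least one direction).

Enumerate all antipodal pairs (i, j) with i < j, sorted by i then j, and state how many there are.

count = 3; pairs: (0,2), (1,3), (1,4)

α = atan 0.25 = 14.04°;  2α = 28.07°
n_0 = (+0.8867, -0.4623)
n_1 = (+0.8330, +0.5532)
n_2 = (-0.9934, +0.1144)
n_3 = (-0.9497, -0.3131)
n_4 = (-0.7921, -0.6103)
n_5 = (-0.0424, -0.9991)
  (0,1): δ = 118.87°  ·
  (0,2): δ = 20.97°  ✓
  (0,3): δ = 45.79°  ·
  (0,4): δ = 65.15°  ·
  (0,5): δ = 115.11°  ·
  (1,2): δ = 40.16°  ·
  (1,3): δ = 15.34°  ✓
  (1,4): δ = 4.02°  ✓
  (1,5): δ = 53.98°  ·
  (2,3): δ = 155.18°  ·
  (2,4): δ = 135.82°  ·
  (2,5): δ = 85.86°  ·
  (3,4): δ = 160.63°  ·
  (3,5): δ = 110.68°  ·
  (4,5): δ = 130.04°  ·
antipodal pairs: 3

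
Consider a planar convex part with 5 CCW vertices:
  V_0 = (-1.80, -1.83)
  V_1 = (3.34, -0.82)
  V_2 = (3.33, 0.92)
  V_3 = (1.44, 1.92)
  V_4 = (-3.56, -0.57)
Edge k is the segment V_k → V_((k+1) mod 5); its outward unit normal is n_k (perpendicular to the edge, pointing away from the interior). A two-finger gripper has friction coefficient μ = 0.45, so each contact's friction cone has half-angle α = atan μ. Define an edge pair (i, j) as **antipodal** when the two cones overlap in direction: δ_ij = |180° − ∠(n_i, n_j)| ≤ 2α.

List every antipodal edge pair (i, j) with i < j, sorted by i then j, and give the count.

α = atan 0.45 = 24.23°;  2α = 48.46°
n_0 = (+0.1928, -0.9812)
n_1 = (+1.0000, +0.0057)
n_2 = (+0.4677, +0.8839)
n_3 = (-0.4458, +0.8951)
n_4 = (-0.5821, -0.8131)
  (0,1): δ = 100.79°  ·
  (0,2): δ = 39.00°  ✓
  (0,3): δ = 15.36°  ✓
  (0,4): δ = 133.28°  ·
  (1,2): δ = 118.21°  ·
  (1,3): δ = 63.86°  ·
  (1,4): δ = 54.07°  ·
  (2,3): δ = 125.64°  ·
  (2,4): δ = 7.72°  ✓
  (3,4): δ = 62.07°  ·
antipodal pairs: 3

count = 3; pairs: (0,2), (0,3), (2,4)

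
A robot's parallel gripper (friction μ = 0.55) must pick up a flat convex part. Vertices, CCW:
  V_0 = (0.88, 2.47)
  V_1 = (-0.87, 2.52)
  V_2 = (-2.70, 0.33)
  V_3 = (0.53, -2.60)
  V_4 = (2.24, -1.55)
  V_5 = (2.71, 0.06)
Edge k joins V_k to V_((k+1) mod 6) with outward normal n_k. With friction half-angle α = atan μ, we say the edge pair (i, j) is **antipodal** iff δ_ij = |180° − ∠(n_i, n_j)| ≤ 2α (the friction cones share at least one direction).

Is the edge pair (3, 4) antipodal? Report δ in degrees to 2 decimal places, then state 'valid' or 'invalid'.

α = atan 0.55 = 28.81°;  2α = 57.62°
edge 3: e_3 = (+1.71, +1.05);  n_3 = (+0.5233, -0.8522)
edge 4: e_4 = (+0.47, +1.61);  n_4 = (+0.9599, -0.2802)
∠(n_3, n_4) = 42.17°
δ = |180° − 42.17°| = 137.83°
137.83° > 2α = 57.62°  →  invalid

δ = 137.83°, invalid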